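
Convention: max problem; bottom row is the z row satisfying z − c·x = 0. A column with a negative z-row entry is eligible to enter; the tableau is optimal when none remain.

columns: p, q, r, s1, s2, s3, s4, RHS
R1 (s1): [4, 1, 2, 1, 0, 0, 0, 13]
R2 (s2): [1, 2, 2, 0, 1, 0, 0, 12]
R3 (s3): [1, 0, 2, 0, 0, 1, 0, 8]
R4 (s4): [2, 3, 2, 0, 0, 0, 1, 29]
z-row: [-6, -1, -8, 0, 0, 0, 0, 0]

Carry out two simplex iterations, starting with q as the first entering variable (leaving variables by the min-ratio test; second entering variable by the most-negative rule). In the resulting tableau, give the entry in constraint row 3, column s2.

Ratio test on column q — row 1: 13/1 = 13; row 2: 12/2 = 6; row 3: entry 0 ≤ 0; row 4: 29/3 = 29/3. Minimum is 6 at row 2 (s2 leaves); pivot element 2.
Divide row 2 by 2; eliminate column q from the other rows.
Second iteration: most negative z-row entry is -7 in column r, so r enters.
Ratio test on column r — row 1: 7/1 = 7; row 2: 6/1 = 6; row 3: 8/2 = 4; row 4: entry -1 ≤ 0. Minimum is 4 at row 3 (s3 leaves); pivot element 2.
Divide row 3 by 2; eliminate column r from the other rows.
After both pivots, the entry at constraint row 3, column s2 is 0.

0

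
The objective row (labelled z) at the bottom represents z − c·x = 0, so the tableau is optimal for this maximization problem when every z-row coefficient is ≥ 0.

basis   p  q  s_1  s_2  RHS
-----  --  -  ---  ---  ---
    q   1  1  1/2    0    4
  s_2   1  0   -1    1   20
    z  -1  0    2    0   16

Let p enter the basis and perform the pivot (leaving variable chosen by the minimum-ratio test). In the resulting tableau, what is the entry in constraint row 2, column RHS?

16

Ratio test on column p — row 1: 4/1 = 4; row 2: 20/1 = 20. Minimum is 4 at row 1 (q leaves); pivot element 1.
Divide row 1 by 1; eliminate column p from the other rows.
Row 2 update in column RHS: 20 − 1·4 = 16.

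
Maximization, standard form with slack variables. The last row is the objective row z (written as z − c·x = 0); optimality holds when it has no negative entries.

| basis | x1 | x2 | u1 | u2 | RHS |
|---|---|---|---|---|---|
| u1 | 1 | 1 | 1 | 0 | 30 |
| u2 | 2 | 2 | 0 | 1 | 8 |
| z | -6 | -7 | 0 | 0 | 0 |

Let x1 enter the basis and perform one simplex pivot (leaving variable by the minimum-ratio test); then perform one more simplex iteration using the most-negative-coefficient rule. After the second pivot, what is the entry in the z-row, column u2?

7/2

Ratio test on column x1 — row 1: 30/1 = 30; row 2: 8/2 = 4. Minimum is 4 at row 2 (u2 leaves); pivot element 2.
Divide row 2 by 2; eliminate column x1 from the other rows.
Second iteration: most negative z-row entry is -1 in column x2, so x2 enters.
Ratio test on column x2 — row 1: entry 0 ≤ 0; row 2: 4/1 = 4. Minimum is 4 at row 2 (x1 leaves); pivot element 1.
Divide row 2 by 1; eliminate column x2 from the other rows.
After both pivots, the entry at the z-row, column u2 is 7/2.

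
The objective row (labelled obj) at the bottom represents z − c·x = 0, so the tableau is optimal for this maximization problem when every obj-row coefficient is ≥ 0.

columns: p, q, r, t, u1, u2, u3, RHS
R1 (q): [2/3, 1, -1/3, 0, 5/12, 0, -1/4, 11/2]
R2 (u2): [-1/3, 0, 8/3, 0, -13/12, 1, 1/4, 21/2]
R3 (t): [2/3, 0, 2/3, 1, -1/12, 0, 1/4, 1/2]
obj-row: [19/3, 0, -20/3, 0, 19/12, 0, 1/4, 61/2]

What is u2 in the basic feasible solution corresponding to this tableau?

21/2

u2 is basic (row 2); its value is the RHS of that row, 21/2.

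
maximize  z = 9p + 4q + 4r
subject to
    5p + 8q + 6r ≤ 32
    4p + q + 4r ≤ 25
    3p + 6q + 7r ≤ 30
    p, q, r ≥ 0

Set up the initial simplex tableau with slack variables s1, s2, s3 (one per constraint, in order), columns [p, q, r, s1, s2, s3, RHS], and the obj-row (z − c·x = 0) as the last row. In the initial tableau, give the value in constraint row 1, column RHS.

32

The RHS of constraint 1 is b_1 = 32.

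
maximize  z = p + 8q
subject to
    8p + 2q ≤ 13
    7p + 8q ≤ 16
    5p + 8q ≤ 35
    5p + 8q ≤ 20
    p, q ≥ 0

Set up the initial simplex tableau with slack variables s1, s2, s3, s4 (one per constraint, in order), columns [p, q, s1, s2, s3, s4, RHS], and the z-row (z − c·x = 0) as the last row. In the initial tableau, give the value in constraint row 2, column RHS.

16

The RHS of constraint 2 is b_2 = 16.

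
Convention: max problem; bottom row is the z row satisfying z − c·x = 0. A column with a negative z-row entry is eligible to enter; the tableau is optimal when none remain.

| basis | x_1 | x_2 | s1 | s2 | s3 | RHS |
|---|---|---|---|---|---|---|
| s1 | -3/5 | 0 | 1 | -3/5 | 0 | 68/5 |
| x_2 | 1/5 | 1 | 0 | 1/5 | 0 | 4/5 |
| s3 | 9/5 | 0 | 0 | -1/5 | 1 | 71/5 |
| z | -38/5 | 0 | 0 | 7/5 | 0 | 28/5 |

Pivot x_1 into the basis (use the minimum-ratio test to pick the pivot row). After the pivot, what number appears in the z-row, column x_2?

Ratio test on column x_1 — row 1: entry -3/5 ≤ 0; row 2: (4/5)/(1/5) = 4; row 3: (71/5)/(9/5) = 71/9. Minimum is 4 at row 2 (x_2 leaves); pivot element 1/5.
Divide row 2 by 1/5; eliminate column x_1 from the other rows.
z-row update in column x_2: 0 − (-38/5)·5 = 38.

38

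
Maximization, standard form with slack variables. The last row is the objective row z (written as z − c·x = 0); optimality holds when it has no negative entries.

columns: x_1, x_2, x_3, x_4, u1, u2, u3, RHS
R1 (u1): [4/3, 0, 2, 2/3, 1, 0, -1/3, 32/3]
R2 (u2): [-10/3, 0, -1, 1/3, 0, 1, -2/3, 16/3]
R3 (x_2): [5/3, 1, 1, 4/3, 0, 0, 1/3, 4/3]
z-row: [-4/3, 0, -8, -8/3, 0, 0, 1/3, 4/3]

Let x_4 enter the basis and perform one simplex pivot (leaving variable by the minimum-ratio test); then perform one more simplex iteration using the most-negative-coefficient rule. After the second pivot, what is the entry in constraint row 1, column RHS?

8

Ratio test on column x_4 — row 1: (32/3)/(2/3) = 16; row 2: (16/3)/(1/3) = 16; row 3: (4/3)/(4/3) = 1. Minimum is 1 at row 3 (x_2 leaves); pivot element 4/3.
Divide row 3 by 4/3; eliminate column x_4 from the other rows.
Second iteration: most negative z-row entry is -6 in column x_3, so x_3 enters.
Ratio test on column x_3 — row 1: 10/(3/2) = 20/3; row 2: entry -5/4 ≤ 0; row 3: 1/(3/4) = 4/3. Minimum is 4/3 at row 3 (x_4 leaves); pivot element 3/4.
Divide row 3 by 3/4; eliminate column x_3 from the other rows.
After both pivots, the entry at constraint row 1, column RHS is 8.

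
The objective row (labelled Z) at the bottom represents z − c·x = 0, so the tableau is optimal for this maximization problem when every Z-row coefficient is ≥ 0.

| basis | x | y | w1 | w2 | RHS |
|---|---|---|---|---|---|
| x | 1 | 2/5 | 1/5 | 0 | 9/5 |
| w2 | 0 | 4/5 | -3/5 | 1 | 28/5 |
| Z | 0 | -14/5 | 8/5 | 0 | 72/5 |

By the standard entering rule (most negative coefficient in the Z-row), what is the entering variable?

Negative Z-row entries: y: -14/5.
The most negative is -14/5 in column y, so y enters.

y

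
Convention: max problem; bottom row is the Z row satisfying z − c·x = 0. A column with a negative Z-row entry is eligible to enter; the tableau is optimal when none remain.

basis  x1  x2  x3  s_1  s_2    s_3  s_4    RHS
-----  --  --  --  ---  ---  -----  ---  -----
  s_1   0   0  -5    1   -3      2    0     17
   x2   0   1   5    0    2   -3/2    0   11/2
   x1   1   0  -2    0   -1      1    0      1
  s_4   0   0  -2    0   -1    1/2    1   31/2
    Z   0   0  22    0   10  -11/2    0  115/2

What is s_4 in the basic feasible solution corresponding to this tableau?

s_4 is basic (row 4); its value is the RHS of that row, 31/2.

31/2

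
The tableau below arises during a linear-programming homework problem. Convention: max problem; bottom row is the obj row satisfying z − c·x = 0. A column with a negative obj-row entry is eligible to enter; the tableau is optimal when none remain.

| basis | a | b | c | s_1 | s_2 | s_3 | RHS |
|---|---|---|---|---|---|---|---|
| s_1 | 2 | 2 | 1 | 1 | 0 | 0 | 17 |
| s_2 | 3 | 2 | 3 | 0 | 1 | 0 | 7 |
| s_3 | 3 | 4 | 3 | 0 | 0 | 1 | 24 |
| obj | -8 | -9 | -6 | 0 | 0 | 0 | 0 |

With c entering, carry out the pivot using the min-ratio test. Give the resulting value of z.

14

Ratio test on column c — row 1: 17/1 = 17; row 2: 7/3 = 7/3; row 3: 24/3 = 8. Minimum is 7/3 at row 2 (s_2 leaves); pivot element 3.
Pivot on row 2; the obj-row RHS becomes 0 − (-6)·(7/3) = 14.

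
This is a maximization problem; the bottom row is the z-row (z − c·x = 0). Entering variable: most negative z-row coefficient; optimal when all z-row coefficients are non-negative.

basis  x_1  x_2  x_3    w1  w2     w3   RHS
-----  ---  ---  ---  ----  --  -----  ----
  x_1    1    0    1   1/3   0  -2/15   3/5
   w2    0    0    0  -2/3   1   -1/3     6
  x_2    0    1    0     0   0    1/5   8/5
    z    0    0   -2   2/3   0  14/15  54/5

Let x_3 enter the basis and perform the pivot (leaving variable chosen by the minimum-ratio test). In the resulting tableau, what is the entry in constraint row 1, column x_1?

1

Ratio test on column x_3 — row 1: (3/5)/1 = 3/5; row 2: entry 0 ≤ 0; row 3: entry 0 ≤ 0. Minimum is 3/5 at row 1 (x_1 leaves); pivot element 1.
Divide row 1 by 1; eliminate column x_3 from the other rows.
In the new row 1, the x_1 entry is the old entry divided by the pivot: 1/1 = 1.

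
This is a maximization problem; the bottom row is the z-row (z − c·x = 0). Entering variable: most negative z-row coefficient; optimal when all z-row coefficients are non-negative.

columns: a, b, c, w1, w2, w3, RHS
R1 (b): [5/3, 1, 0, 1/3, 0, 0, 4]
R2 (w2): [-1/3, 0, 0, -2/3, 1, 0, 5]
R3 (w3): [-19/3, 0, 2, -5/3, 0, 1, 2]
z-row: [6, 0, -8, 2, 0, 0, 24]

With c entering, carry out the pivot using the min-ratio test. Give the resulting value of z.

32

Ratio test on column c — row 1: entry 0 ≤ 0; row 2: entry 0 ≤ 0; row 3: 2/2 = 1. Minimum is 1 at row 3 (w3 leaves); pivot element 2.
Pivot on row 3; the z-row RHS becomes 24 − (-8)·1 = 32.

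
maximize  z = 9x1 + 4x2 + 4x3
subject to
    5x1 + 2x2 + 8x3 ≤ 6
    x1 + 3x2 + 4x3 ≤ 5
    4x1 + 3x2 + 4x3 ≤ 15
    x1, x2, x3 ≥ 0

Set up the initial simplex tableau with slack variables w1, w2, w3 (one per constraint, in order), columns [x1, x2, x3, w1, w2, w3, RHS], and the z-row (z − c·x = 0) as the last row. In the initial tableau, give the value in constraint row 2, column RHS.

The RHS of constraint 2 is b_2 = 5.

5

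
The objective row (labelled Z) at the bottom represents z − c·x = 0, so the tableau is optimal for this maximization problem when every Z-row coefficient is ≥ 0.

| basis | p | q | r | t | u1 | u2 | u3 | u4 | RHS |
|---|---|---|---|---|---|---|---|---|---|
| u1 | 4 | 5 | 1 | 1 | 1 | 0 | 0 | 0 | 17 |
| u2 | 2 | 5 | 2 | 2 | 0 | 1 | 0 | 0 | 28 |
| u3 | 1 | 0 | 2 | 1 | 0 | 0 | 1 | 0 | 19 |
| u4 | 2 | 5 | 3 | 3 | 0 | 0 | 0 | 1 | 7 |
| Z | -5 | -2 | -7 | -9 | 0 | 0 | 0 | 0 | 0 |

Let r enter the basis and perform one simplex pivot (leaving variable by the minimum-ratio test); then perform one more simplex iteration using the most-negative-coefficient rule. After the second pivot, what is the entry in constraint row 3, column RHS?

50/3

Ratio test on column r — row 1: 17/1 = 17; row 2: 28/2 = 14; row 3: 19/2 = 19/2; row 4: 7/3 = 7/3. Minimum is 7/3 at row 4 (u4 leaves); pivot element 3.
Divide row 4 by 3; eliminate column r from the other rows.
Second iteration: most negative Z-row entry is -2 in column t, so t enters.
Ratio test on column t — row 1: entry 0 ≤ 0; row 2: entry 0 ≤ 0; row 3: entry -1 ≤ 0; row 4: (7/3)/1 = 7/3. Minimum is 7/3 at row 4 (r leaves); pivot element 1.
Divide row 4 by 1; eliminate column t from the other rows.
After both pivots, the entry at constraint row 3, column RHS is 50/3.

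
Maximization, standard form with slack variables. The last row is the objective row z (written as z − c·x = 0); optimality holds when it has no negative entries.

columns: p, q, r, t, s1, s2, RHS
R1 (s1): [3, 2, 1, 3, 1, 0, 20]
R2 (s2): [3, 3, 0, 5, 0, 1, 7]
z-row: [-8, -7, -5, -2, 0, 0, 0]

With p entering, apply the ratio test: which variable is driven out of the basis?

s2

Column p entries and ratios — s1: 20/3 = 20/3; s2: 7/3 = 7/3.
Smallest ratio is 7/3 in the row of s2, so s2 leaves.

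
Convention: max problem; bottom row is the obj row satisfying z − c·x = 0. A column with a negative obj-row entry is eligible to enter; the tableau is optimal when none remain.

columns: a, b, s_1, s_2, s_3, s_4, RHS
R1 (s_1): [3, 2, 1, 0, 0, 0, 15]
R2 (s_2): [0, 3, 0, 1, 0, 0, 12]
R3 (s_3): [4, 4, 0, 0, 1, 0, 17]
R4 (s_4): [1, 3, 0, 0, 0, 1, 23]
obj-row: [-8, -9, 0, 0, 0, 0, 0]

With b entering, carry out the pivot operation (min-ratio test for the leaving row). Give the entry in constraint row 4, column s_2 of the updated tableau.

-1

Ratio test on column b — row 1: 15/2 = 15/2; row 2: 12/3 = 4; row 3: 17/4 = 17/4; row 4: 23/3 = 23/3. Minimum is 4 at row 2 (s_2 leaves); pivot element 3.
Divide row 2 by 3; eliminate column b from the other rows.
Row 4 update in column s_2: 0 − 3·(1/3) = -1.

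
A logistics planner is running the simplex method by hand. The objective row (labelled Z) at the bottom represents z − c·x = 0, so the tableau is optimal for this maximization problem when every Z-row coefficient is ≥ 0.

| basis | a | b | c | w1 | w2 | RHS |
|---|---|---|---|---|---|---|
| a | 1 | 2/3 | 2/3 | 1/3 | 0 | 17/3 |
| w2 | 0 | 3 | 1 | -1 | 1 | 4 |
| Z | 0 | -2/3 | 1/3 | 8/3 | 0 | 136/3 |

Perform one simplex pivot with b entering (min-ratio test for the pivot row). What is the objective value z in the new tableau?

Ratio test on column b — row 1: (17/3)/(2/3) = 17/2; row 2: 4/3 = 4/3. Minimum is 4/3 at row 2 (w2 leaves); pivot element 3.
Pivot on row 2; the Z-row RHS becomes 136/3 − (-2/3)·(4/3) = 416/9.

416/9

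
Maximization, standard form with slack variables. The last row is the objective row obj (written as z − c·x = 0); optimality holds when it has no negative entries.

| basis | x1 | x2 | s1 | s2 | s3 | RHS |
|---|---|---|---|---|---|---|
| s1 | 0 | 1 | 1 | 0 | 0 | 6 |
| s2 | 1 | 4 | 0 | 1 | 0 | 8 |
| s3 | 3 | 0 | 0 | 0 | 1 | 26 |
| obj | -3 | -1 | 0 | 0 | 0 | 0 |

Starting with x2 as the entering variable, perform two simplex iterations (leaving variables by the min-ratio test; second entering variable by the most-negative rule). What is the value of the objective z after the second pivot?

24

Ratio test on column x2 — row 1: 6/1 = 6; row 2: 8/4 = 2; row 3: entry 0 ≤ 0. Minimum is 2 at row 2 (s2 leaves); pivot element 4.
Pivot on row 2; the obj-row RHS becomes 0 − (-1)·2 = 2.
Next entering variable (most negative obj-row entry -11/4): x1.
Ratio test on column x1 — row 1: entry -1/4 ≤ 0; row 2: 2/(1/4) = 8; row 3: 26/3 = 26/3. Minimum is 8 at row 2 (x2 leaves); pivot element 1/4.
After the second pivot the obj-row RHS is 2 − (-11/4)·8 = 24.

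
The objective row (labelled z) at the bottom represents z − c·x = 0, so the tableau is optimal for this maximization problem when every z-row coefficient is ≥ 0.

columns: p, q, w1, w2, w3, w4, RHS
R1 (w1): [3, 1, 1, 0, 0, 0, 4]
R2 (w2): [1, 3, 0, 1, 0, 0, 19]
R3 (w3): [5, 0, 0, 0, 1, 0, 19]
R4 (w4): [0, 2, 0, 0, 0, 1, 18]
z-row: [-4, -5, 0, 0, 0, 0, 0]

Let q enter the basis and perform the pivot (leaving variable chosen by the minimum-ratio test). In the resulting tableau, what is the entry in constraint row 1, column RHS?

Ratio test on column q — row 1: 4/1 = 4; row 2: 19/3 = 19/3; row 3: entry 0 ≤ 0; row 4: 18/2 = 9. Minimum is 4 at row 1 (w1 leaves); pivot element 1.
Divide row 1 by 1; eliminate column q from the other rows.
In the new row 1, the RHS entry is the old entry divided by the pivot: 4/1 = 4.

4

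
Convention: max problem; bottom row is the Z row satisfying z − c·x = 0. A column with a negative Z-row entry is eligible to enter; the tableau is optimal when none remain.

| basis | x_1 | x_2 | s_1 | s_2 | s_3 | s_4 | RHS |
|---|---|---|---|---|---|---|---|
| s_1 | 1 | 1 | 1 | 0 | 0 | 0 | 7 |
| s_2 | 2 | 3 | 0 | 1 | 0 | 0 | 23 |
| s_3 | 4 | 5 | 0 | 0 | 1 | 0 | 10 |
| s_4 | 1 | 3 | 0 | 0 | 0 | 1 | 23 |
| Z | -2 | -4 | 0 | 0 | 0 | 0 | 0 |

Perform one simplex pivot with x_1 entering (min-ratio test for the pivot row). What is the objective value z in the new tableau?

Ratio test on column x_1 — row 1: 7/1 = 7; row 2: 23/2 = 23/2; row 3: 10/4 = 5/2; row 4: 23/1 = 23. Minimum is 5/2 at row 3 (s_3 leaves); pivot element 4.
Pivot on row 3; the Z-row RHS becomes 0 − (-2)·(5/2) = 5.

5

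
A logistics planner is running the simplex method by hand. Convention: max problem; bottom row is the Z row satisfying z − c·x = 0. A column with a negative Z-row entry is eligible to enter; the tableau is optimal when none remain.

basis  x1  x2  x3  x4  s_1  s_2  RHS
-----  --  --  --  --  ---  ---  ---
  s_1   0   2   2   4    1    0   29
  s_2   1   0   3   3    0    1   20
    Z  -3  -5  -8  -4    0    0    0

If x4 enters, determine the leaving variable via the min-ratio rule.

s_2

Column x4 entries and ratios — s_1: 29/4 = 29/4; s_2: 20/3 = 20/3.
Smallest ratio is 20/3 in the row of s_2, so s_2 leaves.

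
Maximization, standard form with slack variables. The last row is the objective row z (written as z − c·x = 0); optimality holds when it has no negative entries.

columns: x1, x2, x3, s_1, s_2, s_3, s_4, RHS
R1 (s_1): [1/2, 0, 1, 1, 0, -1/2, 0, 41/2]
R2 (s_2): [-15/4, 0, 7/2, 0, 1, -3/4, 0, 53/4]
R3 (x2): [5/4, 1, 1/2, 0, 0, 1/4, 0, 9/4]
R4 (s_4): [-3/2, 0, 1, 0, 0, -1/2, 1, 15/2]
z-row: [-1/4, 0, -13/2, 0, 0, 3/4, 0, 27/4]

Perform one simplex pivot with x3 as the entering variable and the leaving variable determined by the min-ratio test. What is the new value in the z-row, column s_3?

-9/14

Ratio test on column x3 — row 1: (41/2)/1 = 41/2; row 2: (53/4)/(7/2) = 53/14; row 3: (9/4)/(1/2) = 9/2; row 4: (15/2)/1 = 15/2. Minimum is 53/14 at row 2 (s_2 leaves); pivot element 7/2.
Divide row 2 by 7/2; eliminate column x3 from the other rows.
z-row update in column s_3: 3/4 − (-13/2)·(-3/14) = -9/14.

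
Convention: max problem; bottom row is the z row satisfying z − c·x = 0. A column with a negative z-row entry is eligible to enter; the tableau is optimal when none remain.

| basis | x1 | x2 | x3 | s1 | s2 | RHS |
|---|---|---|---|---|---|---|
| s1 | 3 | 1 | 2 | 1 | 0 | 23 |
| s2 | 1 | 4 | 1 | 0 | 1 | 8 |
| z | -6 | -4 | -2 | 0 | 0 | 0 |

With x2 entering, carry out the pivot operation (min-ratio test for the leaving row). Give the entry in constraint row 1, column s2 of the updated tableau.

-1/4

Ratio test on column x2 — row 1: 23/1 = 23; row 2: 8/4 = 2. Minimum is 2 at row 2 (s2 leaves); pivot element 4.
Divide row 2 by 4; eliminate column x2 from the other rows.
Row 1 update in column s2: 0 − 1·(1/4) = -1/4.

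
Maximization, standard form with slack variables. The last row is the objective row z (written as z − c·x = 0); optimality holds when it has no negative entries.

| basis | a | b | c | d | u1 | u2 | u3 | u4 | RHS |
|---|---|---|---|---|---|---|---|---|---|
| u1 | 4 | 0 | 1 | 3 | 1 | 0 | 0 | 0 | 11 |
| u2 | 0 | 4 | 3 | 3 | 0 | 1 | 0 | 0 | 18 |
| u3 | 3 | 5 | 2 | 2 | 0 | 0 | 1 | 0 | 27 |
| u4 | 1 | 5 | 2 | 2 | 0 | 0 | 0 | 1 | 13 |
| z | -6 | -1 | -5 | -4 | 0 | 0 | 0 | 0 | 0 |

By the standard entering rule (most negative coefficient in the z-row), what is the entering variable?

Negative z-row entries: a: -6, b: -1, c: -5, d: -4.
The most negative is -6 in column a, so a enters.

a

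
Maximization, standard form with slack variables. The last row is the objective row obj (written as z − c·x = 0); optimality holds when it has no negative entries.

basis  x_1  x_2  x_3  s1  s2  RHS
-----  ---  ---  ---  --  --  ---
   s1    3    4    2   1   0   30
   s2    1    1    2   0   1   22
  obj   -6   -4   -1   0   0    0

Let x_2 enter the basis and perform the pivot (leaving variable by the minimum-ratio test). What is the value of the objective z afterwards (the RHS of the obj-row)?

30

Ratio test on column x_2 — row 1: 30/4 = 15/2; row 2: 22/1 = 22. Minimum is 15/2 at row 1 (s1 leaves); pivot element 4.
Pivot on row 1; the obj-row RHS becomes 0 − (-4)·(15/2) = 30.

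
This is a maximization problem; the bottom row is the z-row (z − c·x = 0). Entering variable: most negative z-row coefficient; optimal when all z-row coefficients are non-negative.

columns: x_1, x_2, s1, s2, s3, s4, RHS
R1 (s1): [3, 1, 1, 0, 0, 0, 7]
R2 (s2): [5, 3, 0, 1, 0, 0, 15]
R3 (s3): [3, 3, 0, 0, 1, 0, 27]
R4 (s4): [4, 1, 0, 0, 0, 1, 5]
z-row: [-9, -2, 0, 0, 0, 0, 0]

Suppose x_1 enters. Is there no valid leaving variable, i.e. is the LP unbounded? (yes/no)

no

Column x_1 has positive entries in row(s) 1, 2, 3, 4, so the ratio test bounds it — not unbounded.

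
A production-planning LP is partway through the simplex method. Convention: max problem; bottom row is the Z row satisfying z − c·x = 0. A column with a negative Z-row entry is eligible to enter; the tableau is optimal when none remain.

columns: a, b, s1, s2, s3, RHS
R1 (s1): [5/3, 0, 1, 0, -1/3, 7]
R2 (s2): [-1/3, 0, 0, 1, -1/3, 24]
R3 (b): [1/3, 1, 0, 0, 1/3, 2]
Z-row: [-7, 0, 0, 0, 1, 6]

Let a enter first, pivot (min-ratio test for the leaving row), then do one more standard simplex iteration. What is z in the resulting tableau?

36

Ratio test on column a — row 1: 7/(5/3) = 21/5; row 2: entry -1/3 ≤ 0; row 3: 2/(1/3) = 6. Minimum is 21/5 at row 1 (s1 leaves); pivot element 5/3.
Pivot on row 1; the Z-row RHS becomes 6 − (-7)·(21/5) = 177/5.
Next entering variable (most negative Z-row entry -2/5): s3.
Ratio test on column s3 — row 1: entry -1/5 ≤ 0; row 2: entry -2/5 ≤ 0; row 3: (3/5)/(2/5) = 3/2. Minimum is 3/2 at row 3 (b leaves); pivot element 2/5.
After the second pivot the Z-row RHS is 177/5 − (-2/5)·(3/2) = 36.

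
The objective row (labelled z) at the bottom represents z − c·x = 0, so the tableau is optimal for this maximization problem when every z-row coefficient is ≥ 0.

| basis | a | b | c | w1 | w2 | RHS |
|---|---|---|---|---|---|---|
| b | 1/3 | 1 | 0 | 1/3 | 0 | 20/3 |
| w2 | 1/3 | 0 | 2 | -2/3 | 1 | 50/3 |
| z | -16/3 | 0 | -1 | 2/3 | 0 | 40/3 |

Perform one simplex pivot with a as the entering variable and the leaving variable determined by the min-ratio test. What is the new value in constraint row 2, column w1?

-1

Ratio test on column a — row 1: (20/3)/(1/3) = 20; row 2: (50/3)/(1/3) = 50. Minimum is 20 at row 1 (b leaves); pivot element 1/3.
Divide row 1 by 1/3; eliminate column a from the other rows.
Row 2 update in column w1: -2/3 − (1/3)·1 = -1.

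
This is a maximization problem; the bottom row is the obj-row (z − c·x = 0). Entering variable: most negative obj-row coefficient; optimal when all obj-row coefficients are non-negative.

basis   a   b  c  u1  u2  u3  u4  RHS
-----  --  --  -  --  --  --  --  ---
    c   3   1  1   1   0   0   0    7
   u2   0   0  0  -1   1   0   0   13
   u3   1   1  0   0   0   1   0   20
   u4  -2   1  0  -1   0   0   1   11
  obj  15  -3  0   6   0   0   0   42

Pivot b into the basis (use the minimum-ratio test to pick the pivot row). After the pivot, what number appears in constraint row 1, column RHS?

7

Ratio test on column b — row 1: 7/1 = 7; row 2: entry 0 ≤ 0; row 3: 20/1 = 20; row 4: 11/1 = 11. Minimum is 7 at row 1 (c leaves); pivot element 1.
Divide row 1 by 1; eliminate column b from the other rows.
In the new row 1, the RHS entry is the old entry divided by the pivot: 7/1 = 7.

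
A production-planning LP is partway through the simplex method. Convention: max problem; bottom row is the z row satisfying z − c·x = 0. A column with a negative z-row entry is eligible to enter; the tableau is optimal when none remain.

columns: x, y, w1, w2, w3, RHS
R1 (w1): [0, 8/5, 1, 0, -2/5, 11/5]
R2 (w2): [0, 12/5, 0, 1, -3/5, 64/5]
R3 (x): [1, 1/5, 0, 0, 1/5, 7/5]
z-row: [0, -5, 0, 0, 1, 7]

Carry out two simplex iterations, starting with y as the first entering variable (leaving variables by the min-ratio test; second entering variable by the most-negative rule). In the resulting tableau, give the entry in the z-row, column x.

Ratio test on column y — row 1: (11/5)/(8/5) = 11/8; row 2: (64/5)/(12/5) = 16/3; row 3: (7/5)/(1/5) = 7. Minimum is 11/8 at row 1 (w1 leaves); pivot element 8/5.
Divide row 1 by 8/5; eliminate column y from the other rows.
Second iteration: most negative z-row entry is -1/4 in column w3, so w3 enters.
Ratio test on column w3 — row 1: entry -1/4 ≤ 0; row 2: entry 0 ≤ 0; row 3: (9/8)/(1/4) = 9/2. Minimum is 9/2 at row 3 (x leaves); pivot element 1/4.
Divide row 3 by 1/4; eliminate column w3 from the other rows.
After both pivots, the entry at the z-row, column x is 1.

1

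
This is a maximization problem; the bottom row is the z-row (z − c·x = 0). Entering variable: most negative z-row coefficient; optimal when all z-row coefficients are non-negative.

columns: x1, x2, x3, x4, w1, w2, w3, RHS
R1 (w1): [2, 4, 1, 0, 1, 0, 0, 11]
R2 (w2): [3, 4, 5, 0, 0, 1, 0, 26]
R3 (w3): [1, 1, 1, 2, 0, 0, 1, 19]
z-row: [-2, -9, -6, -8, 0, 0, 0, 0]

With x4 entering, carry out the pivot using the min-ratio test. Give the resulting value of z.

76

Ratio test on column x4 — row 1: entry 0 ≤ 0; row 2: entry 0 ≤ 0; row 3: 19/2 = 19/2. Minimum is 19/2 at row 3 (w3 leaves); pivot element 2.
Pivot on row 3; the z-row RHS becomes 0 − (-8)·(19/2) = 76.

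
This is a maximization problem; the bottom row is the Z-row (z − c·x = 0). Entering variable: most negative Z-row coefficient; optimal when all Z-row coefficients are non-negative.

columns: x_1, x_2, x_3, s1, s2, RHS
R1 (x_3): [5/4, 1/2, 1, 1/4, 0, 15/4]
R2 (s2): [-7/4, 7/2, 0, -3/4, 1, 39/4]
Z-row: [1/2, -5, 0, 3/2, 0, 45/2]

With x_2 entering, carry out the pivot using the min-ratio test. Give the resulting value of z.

255/7

Ratio test on column x_2 — row 1: (15/4)/(1/2) = 15/2; row 2: (39/4)/(7/2) = 39/14. Minimum is 39/14 at row 2 (s2 leaves); pivot element 7/2.
Pivot on row 2; the Z-row RHS becomes 45/2 − (-5)·(39/14) = 255/7.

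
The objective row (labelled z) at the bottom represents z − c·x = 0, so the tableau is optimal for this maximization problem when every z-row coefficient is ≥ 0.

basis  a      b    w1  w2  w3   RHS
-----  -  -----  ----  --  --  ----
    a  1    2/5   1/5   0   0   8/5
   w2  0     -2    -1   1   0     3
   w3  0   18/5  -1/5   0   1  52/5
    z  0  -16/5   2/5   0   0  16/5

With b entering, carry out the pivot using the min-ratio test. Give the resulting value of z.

112/9

Ratio test on column b — row 1: (8/5)/(2/5) = 4; row 2: entry -2 ≤ 0; row 3: (52/5)/(18/5) = 26/9. Minimum is 26/9 at row 3 (w3 leaves); pivot element 18/5.
Pivot on row 3; the z-row RHS becomes 16/5 − (-16/5)·(26/9) = 112/9.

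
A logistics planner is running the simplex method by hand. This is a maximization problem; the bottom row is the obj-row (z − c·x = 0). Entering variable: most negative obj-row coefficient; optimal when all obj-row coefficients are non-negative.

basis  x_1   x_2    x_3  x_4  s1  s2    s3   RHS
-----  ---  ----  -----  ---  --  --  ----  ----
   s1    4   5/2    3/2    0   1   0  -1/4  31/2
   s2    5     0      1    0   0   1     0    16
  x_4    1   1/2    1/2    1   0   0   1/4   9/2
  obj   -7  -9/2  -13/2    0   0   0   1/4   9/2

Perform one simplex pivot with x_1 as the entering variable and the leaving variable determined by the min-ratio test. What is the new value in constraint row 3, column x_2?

Ratio test on column x_1 — row 1: (31/2)/4 = 31/8; row 2: 16/5 = 16/5; row 3: (9/2)/1 = 9/2. Minimum is 16/5 at row 2 (s2 leaves); pivot element 5.
Divide row 2 by 5; eliminate column x_1 from the other rows.
Row 3 update in column x_2: 1/2 − 1·0 = 1/2.

1/2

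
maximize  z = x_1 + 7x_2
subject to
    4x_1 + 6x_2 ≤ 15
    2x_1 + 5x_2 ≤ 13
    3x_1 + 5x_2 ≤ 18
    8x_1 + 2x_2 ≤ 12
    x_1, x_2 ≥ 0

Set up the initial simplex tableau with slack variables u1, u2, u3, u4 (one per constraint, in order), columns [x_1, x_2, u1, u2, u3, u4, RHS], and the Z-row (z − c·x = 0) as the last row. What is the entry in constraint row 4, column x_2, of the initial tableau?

Constraint 4 has coefficient 2 on x_2.

2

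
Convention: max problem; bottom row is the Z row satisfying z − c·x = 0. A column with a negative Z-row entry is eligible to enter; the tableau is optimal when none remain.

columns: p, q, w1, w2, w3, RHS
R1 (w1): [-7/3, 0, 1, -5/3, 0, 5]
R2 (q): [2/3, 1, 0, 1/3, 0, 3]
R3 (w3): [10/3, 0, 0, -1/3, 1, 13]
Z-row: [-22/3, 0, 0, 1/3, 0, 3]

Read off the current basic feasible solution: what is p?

0

p is not in the basis, so in the current basic feasible solution p = 0.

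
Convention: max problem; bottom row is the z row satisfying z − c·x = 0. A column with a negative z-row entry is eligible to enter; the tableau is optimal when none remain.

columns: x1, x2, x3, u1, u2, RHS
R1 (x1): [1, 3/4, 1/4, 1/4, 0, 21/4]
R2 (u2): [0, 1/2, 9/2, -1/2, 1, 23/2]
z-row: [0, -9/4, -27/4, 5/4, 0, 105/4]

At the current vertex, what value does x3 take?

x3 is not in the basis, so in the current basic feasible solution x3 = 0.

0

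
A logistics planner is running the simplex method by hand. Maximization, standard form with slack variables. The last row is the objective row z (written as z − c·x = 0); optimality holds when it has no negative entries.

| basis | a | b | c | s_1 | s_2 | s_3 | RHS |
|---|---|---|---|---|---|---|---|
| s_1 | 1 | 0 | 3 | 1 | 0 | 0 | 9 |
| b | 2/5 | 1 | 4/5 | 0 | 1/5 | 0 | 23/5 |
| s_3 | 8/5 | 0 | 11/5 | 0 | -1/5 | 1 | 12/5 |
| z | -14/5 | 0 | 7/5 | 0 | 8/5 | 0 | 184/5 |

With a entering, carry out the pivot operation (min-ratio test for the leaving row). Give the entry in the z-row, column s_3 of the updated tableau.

Ratio test on column a — row 1: 9/1 = 9; row 2: (23/5)/(2/5) = 23/2; row 3: (12/5)/(8/5) = 3/2. Minimum is 3/2 at row 3 (s_3 leaves); pivot element 8/5.
Divide row 3 by 8/5; eliminate column a from the other rows.
z-row update in column s_3: 0 − (-14/5)·(5/8) = 7/4.

7/4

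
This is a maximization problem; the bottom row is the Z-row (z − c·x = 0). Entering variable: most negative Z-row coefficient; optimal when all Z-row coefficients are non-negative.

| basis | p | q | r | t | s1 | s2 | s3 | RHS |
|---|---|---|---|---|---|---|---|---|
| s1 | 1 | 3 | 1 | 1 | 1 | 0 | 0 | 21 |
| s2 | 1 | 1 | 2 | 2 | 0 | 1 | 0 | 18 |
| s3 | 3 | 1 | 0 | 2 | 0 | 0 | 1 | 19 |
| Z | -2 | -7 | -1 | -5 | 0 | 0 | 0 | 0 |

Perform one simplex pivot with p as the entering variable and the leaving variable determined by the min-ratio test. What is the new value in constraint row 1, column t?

1/3

Ratio test on column p — row 1: 21/1 = 21; row 2: 18/1 = 18; row 3: 19/3 = 19/3. Minimum is 19/3 at row 3 (s3 leaves); pivot element 3.
Divide row 3 by 3; eliminate column p from the other rows.
Row 1 update in column t: 1 − 1·(2/3) = 1/3.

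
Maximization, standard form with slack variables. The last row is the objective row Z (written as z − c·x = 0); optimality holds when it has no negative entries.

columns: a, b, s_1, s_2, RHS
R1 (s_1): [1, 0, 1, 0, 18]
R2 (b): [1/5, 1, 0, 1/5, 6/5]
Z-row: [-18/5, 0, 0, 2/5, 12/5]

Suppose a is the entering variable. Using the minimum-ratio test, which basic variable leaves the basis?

b

Column a entries and ratios — s_1: 18/1 = 18; b: (6/5)/(1/5) = 6.
Smallest ratio is 6 in the row of b, so b leaves.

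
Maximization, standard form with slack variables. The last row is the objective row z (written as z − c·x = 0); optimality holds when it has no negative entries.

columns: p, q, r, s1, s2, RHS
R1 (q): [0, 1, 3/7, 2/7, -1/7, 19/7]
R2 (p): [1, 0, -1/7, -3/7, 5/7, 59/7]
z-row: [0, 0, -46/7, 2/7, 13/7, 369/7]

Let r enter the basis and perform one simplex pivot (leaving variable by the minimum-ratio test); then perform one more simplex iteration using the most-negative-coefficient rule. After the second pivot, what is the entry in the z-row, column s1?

Ratio test on column r — row 1: (19/7)/(3/7) = 19/3; row 2: entry -1/7 ≤ 0. Minimum is 19/3 at row 1 (q leaves); pivot element 3/7.
Divide row 1 by 3/7; eliminate column r from the other rows.
Second iteration: most negative z-row entry is -1/3 in column s2, so s2 enters.
Ratio test on column s2 — row 1: entry -1/3 ≤ 0; row 2: (28/3)/(2/3) = 14. Minimum is 14 at row 2 (p leaves); pivot element 2/3.
Divide row 2 by 2/3; eliminate column s2 from the other rows.
After both pivots, the entry at the z-row, column s1 is 9/2.

9/2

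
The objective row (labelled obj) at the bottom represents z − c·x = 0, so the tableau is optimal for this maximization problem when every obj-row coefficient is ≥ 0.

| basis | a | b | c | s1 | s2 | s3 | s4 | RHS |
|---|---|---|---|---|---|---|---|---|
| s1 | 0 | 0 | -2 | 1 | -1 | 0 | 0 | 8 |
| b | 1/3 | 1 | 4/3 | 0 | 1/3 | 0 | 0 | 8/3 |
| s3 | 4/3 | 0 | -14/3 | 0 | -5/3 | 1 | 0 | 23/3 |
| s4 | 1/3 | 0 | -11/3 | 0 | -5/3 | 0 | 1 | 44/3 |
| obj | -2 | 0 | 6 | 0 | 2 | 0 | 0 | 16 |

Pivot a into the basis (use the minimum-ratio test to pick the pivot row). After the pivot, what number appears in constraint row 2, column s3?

Ratio test on column a — row 1: entry 0 ≤ 0; row 2: (8/3)/(1/3) = 8; row 3: (23/3)/(4/3) = 23/4; row 4: (44/3)/(1/3) = 44. Minimum is 23/4 at row 3 (s3 leaves); pivot element 4/3.
Divide row 3 by 4/3; eliminate column a from the other rows.
Row 2 update in column s3: 0 − (1/3)·(3/4) = -1/4.

-1/4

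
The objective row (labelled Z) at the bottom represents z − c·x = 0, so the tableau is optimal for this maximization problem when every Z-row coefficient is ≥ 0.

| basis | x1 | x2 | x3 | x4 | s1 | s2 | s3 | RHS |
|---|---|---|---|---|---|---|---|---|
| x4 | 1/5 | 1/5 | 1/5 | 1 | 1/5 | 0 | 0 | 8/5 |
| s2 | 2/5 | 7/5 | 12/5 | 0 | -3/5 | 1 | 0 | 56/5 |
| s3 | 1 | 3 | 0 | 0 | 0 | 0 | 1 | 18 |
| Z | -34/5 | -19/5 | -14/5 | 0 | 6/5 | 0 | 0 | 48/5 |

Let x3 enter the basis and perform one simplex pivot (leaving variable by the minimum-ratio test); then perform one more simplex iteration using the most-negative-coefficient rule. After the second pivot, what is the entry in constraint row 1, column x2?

Ratio test on column x3 — row 1: (8/5)/(1/5) = 8; row 2: (56/5)/(12/5) = 14/3; row 3: entry 0 ≤ 0. Minimum is 14/3 at row 2 (s2 leaves); pivot element 12/5.
Divide row 2 by 12/5; eliminate column x3 from the other rows.
Second iteration: most negative Z-row entry is -19/3 in column x1, so x1 enters.
Ratio test on column x1 — row 1: (2/3)/(1/6) = 4; row 2: (14/3)/(1/6) = 28; row 3: 18/1 = 18. Minimum is 4 at row 1 (x4 leaves); pivot element 1/6.
Divide row 1 by 1/6; eliminate column x1 from the other rows.
After both pivots, the entry at constraint row 1, column x2 is 1/2.

1/2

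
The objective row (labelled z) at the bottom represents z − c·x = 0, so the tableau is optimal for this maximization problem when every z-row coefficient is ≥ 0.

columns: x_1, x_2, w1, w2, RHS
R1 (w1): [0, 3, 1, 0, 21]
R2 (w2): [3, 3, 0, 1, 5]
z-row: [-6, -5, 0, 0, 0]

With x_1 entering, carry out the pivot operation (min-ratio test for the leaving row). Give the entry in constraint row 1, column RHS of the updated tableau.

21

Ratio test on column x_1 — row 1: entry 0 ≤ 0; row 2: 5/3 = 5/3. Minimum is 5/3 at row 2 (w2 leaves); pivot element 3.
Divide row 2 by 3; eliminate column x_1 from the other rows.
Row 1 update in column RHS: 21 − 0·(5/3) = 21.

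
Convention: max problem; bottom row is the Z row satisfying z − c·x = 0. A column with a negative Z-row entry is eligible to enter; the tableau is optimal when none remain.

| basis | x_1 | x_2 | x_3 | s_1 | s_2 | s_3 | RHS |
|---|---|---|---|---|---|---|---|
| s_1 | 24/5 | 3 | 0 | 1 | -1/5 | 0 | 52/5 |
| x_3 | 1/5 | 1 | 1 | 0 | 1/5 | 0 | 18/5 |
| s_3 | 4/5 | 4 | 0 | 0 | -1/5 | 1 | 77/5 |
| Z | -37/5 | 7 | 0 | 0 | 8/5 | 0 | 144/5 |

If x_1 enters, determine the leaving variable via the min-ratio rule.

Column x_1 entries and ratios — s_1: (52/5)/(24/5) = 13/6; x_3: (18/5)/(1/5) = 18; s_3: (77/5)/(4/5) = 77/4.
Smallest ratio is 13/6 in the row of s_1, so s_1 leaves.

s_1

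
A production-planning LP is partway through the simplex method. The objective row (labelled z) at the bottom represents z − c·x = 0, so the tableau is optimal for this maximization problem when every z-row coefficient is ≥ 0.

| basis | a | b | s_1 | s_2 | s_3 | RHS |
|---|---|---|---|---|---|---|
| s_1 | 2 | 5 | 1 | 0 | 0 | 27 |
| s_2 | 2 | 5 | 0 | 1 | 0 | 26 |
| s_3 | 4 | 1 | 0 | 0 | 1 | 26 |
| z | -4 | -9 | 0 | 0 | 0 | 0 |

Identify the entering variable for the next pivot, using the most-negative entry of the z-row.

b

Negative z-row entries: a: -4, b: -9.
The most negative is -9 in column b, so b enters.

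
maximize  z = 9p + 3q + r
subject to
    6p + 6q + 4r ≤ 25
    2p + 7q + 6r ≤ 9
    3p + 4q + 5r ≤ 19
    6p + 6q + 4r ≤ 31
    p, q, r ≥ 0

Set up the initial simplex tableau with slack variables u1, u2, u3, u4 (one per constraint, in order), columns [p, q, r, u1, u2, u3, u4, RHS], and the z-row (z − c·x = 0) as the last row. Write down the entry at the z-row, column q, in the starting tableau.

-3

The z-row carries the negated objective coefficients: the q entry is -3.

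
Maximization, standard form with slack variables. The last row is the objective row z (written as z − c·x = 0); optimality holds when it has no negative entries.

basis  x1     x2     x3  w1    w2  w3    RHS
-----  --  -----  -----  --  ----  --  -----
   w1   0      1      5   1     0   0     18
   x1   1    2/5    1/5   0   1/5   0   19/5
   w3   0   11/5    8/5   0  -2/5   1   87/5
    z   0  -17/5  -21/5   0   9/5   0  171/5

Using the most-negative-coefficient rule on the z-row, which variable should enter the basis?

x3

Negative z-row entries: x2: -17/5, x3: -21/5.
The most negative is -21/5 in column x3, so x3 enters.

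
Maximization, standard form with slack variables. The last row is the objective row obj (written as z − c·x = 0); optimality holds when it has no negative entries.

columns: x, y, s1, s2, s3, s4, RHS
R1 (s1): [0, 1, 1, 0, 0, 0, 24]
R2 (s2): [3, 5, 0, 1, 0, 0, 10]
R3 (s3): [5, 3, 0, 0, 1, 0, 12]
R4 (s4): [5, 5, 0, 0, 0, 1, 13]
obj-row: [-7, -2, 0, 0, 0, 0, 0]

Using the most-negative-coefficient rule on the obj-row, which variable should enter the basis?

Negative obj-row entries: x: -7, y: -2.
The most negative is -7 in column x, so x enters.

x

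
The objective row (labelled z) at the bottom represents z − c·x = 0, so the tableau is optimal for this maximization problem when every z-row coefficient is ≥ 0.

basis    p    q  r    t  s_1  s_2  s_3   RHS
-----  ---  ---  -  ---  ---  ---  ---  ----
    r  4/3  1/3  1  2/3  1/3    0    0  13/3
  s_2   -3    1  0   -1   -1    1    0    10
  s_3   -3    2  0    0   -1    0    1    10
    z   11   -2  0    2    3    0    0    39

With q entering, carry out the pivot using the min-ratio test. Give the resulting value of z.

Ratio test on column q — row 1: (13/3)/(1/3) = 13; row 2: 10/1 = 10; row 3: 10/2 = 5. Minimum is 5 at row 3 (s_3 leaves); pivot element 2.
Pivot on row 3; the z-row RHS becomes 39 − (-2)·5 = 49.

49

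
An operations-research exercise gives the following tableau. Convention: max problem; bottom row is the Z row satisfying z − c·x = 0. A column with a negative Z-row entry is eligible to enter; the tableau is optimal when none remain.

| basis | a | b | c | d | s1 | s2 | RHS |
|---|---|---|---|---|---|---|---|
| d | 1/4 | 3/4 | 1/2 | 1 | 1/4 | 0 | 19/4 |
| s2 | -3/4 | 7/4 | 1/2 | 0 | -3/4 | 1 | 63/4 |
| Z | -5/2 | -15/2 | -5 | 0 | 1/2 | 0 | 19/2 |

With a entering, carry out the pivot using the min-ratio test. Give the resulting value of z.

57

Ratio test on column a — row 1: (19/4)/(1/4) = 19; row 2: entry -3/4 ≤ 0. Minimum is 19 at row 1 (d leaves); pivot element 1/4.
Pivot on row 1; the Z-row RHS becomes 19/2 − (-5/2)·19 = 57.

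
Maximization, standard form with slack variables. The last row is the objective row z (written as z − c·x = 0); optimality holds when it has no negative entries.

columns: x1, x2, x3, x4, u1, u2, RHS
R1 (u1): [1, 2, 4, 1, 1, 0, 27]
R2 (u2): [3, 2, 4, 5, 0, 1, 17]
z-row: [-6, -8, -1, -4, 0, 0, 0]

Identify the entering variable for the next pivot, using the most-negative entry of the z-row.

x2

Negative z-row entries: x1: -6, x2: -8, x3: -1, x4: -4.
The most negative is -8 in column x2, so x2 enters.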